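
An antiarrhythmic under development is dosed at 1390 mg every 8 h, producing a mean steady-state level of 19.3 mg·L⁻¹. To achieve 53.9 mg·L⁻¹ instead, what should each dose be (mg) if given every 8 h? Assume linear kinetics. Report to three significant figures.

For first-order elimination, Css ∝ F·D/(CL·τ); F and CL are unchanged, so Css ∝ D/τ.
D₂ = D₁ × (Css,target / Css,current) = 1390 × 53.9/19.3 = 3882 mg

3880 mg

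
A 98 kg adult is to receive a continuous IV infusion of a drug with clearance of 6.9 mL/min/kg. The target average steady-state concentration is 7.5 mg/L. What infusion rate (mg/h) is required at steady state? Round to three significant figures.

304 mg/h

CL = 6.9 mL/min/kg × 98 kg = 676.2 mL/min = 676.2 × 60/1000 = 40.57 L/h
Rate = CL × Css = 40.57 × 7.5 = 304.3 mg/h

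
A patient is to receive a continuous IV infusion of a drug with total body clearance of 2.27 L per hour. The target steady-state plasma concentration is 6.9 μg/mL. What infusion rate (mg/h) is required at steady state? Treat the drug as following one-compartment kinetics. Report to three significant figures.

15.7 mg/h

At steady state, infusion rate equals elimination rate: rate in = CL × Css.
Infusion rate = CL · Css = 2.270 L/h × 6.9 mg/L = 15.66 mg/h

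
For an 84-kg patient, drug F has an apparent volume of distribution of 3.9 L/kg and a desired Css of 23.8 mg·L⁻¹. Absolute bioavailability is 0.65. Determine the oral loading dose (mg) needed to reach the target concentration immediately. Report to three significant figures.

12000 mg

Vd(total) = 84 kg × 3.9 L/kg = 327.6 L
LD = Vd × C / F = 327.6 × 23.80 / 0.65 = 12000 mg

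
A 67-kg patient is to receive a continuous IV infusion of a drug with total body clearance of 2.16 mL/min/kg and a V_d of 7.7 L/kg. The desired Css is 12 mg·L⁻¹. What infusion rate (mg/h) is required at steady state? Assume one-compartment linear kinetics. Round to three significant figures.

104 mg/h

CL = 2.16 mL/min/kg × 67 kg = 144.7 mL/min = 144.7 × 60/1000 = 8.682 L/h
At steady state, infusion rate equals elimination rate: rate in = CL × Css.
R₀ = 8.682 × 12 = 104.2 mg/h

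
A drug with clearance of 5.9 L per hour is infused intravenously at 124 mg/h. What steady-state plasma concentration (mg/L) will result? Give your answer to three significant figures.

21.0 mg/L

Css = rate / CL = 124 / 5.900 = 21.02 mg/L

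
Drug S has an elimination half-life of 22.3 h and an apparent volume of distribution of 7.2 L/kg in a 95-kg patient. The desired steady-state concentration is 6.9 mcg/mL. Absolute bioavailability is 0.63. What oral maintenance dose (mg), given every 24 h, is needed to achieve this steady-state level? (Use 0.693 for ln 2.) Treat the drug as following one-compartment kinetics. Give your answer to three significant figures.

Vd = 7.2 L/kg × 95 kg = 684.0 L
CL = ln 2 · Vd / t½ = 0.693 × 684.0 / 22.3 = 21.26 L/h
D = CL × Css × τ / F = 21.26 × 6.9 × 24 / 0.63 = 5588 mg

5590 mg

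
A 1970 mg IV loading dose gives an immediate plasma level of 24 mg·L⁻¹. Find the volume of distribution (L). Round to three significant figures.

82.1 L

Immediately after an IV bolus, C₀ = Dose / Vd, so Vd = Dose / C₀.
Vd = 1970 / 24 = 82.08 L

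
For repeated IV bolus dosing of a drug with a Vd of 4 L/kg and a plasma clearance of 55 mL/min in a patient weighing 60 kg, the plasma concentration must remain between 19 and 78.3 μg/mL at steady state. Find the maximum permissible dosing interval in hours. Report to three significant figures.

Total Vd = 4 × 60 = 240.0 L
CL = 55 mL/min × 60/1000 = 3.300 L/h
k = CL / Vd = 3.300 / 240.0 = 0.01375 h⁻¹
Between IV bolus doses, concentration decays as C = C₀·e^(−kτ), so C_peak/C_trough = e^(kτ).
τ_max = ln(C_peak/C_trough) / k = ln(78.3/19) / 0.01375 = 1.416 / 0.01375 = 103.0 h

103 h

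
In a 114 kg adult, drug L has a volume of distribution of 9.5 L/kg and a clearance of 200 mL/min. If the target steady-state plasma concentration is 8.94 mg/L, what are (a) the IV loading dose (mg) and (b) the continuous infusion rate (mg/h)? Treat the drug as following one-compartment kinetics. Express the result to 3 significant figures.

(a) 9680 mg; (b) 107 mg/h

Total Vd = 9.5 × 114 = 1083 L
Loading dose = Vd × C = 1083 × 8.94 = 9682 mg
Convert clearance: 200 mL/min × 60 min/h ÷ 1000 mL/L = 12.00 L/h
Maintenance infusion rate = CL × Css = 12.00 × 8.94 = 107.3 mg/h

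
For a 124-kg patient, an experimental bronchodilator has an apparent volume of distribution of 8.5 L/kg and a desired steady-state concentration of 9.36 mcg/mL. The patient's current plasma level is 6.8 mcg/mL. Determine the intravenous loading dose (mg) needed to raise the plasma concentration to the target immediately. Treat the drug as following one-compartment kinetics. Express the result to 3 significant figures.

2700 mg

Vd = 8.5 L/kg × 124 kg = 1054 L
Concentration deficit ΔC = 9.36 − 6.8 = 2.560 mg/L
LD = Vd × ΔC = 1054 × 2.560 = 2698 mg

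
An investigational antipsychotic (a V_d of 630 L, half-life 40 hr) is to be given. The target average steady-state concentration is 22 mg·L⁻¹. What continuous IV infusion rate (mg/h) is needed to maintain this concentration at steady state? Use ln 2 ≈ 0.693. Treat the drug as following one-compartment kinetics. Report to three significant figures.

CL = ln 2 · Vd / t½ = 0.693 × 630.0 / 40 = 10.91 L/h
Infusion rate = CL × Css = 10.91 × 22 = 240.0 mg/h

240 mg/h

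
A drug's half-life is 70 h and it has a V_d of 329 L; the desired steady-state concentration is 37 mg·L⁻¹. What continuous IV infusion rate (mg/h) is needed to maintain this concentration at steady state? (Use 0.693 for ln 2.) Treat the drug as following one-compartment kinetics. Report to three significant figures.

CL = 0.693 × Vd / t½ = 0.693 × 329.0 / 70 = 3.257 L/h
Infusion rate = CL × Css = 3.257 × 37 = 120.5 mg/h

121 mg/h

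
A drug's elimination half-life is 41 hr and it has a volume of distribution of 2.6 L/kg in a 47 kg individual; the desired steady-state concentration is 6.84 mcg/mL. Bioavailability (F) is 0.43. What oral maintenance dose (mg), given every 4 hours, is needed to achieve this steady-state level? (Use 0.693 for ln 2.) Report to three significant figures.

131 mg

Vd(total) = 47 kg × 2.6 L/kg = 122.2 L
k = 0.693/41 = 0.01690 h⁻¹, so CL = k·Vd = 0.01690 × 122.2 = 2.065 L/h
D = CL × Css × τ / F = 2.065 × 6.84 × 4 / 0.43 = 131.4 mg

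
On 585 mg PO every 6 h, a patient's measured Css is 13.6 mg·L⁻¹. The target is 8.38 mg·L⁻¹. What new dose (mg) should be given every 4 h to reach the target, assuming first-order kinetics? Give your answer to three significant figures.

For first-order elimination, Css ∝ F·D/(CL·τ); F and CL are unchanged, so Css ∝ D/τ.
D₂ = D₁ × (Css,target / Css,current) × (τ₂/τ₁) = 585 × (8.38/13.6) × (4/6) = 240.3 mg

240 mg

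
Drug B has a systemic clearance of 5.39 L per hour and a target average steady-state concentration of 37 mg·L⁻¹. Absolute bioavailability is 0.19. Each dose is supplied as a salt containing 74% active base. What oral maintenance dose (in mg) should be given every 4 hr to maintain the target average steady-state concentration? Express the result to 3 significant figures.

D = CL × Css × τ / F / S = 5.390 × 37 × 4 / 0.19 / 0.74 = 5674 mg

5670 mg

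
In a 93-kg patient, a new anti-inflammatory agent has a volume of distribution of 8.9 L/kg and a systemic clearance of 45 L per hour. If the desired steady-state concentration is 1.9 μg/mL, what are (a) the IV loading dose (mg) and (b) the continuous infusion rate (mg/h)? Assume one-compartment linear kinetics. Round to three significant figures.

(a) 1570 mg; (b) 85.5 mg/h

Total Vd = 8.9 × 93 = 827.7 L
LD = Vd · C_target = 827.7 × 1.9 = 1573 mg
Maintenance: replace elimination → rate = CL × Css = 45.00 × 1.9 = 85.50 mg/h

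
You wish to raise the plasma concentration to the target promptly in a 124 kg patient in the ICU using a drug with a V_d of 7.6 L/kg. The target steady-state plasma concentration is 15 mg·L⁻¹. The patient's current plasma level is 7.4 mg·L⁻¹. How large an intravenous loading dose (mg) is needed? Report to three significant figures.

Total Vd = 7.6 × 124 = 942.4 L
The loading dose fills Vd to the target concentration.
Concentration deficit ΔC = 15 − 7.4 = 7.600 mg/L
LD = Vd × ΔC = 942.4 × 7.600 = 7162 mg

7160 mg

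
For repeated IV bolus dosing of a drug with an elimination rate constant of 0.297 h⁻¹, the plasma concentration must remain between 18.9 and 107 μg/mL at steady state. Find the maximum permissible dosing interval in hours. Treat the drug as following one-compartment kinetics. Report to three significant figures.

5.84 h

Between IV bolus doses, concentration decays as C = C₀·e^(−kτ), so C_peak/C_trough = e^(kτ).
τ_max = ln(C_peak/C_trough) / k = ln(107/18.9) / 0.2970 = 1.734 / 0.2970 = 5.838 h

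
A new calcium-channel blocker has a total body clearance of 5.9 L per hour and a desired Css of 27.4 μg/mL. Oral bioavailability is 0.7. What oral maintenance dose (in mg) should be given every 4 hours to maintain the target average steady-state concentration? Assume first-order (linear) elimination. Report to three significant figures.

At steady state, dose per interval replaces the amount cleared in that interval: F·D/τ = CL·Css.
D = CL × Css × τ / F = 5.900 × 27.4 × 4 / 0.7 = 923.8 mg

924 mg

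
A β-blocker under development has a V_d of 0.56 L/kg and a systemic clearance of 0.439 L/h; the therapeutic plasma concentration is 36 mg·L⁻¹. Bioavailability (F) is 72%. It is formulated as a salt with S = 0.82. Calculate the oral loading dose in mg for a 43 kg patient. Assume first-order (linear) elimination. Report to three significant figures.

1470 mg

Vd(total) = 43 kg × 0.56 L/kg = 24.08 L
LD = Vd × C / F / S = 24.08 × 36.00 / 0.72 / 0.82 = 1468 mg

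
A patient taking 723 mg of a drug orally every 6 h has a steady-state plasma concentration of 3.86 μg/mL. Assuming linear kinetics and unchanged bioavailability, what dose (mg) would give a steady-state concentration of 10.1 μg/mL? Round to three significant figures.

For first-order elimination, Css ∝ F·D/(CL·τ); F and CL are unchanged, so Css ∝ D/τ.
D₂ = D₁ × (Css,target / Css,current) = 723 × 10.1/3.86 = 1892 mg

1890 mg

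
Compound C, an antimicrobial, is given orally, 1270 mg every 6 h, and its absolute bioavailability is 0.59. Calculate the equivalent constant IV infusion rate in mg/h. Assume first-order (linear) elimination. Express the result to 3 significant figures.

125 mg/h

Equivalent systemic input: infusion rate = F·D/τ.
Rate = 0.59 × 1270 / 6 = 124.9 mg/h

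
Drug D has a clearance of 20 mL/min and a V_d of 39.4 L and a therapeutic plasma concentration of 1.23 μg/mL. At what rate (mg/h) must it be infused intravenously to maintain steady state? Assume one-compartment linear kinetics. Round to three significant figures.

1.48 mg/h

CL = 20 mL/min = 20 × 0.06 = 1.200 L/h
At steady state, infusion rate equals elimination rate: rate in = CL × Css.
Infusion rate = CL · Css = 1.200 L/h × 1.23 mg/L = 1.476 mg/h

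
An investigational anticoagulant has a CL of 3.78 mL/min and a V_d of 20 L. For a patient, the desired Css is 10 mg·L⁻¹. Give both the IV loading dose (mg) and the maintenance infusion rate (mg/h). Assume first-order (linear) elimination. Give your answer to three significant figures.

(a) 200 mg; (b) 2.27 mg/h

Loading: fill Vd to C_target → 20.00 L × 10 mg/L = 200.0 mg
Convert clearance: 3.78 mL/min × 60 min/h ÷ 1000 mL/L = 0.2268 L/h
Infusion rate = 0.2268 L/h × 10 mg/L = 2.268 mg/h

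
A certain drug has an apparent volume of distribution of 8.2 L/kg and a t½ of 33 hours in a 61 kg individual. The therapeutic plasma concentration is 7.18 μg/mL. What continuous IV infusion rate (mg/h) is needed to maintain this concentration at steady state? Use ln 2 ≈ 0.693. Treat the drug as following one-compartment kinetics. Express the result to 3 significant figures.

Total Vd = 8.2 × 61 = 500.2 L
k = 0.693/33 = 0.02100 h⁻¹, so CL = k·Vd = 0.02100 × 500.2 = 10.50 L/h
Infusion rate = CL × Css = 10.50 × 7.18 = 75.39 mg/h

75.4 mg/h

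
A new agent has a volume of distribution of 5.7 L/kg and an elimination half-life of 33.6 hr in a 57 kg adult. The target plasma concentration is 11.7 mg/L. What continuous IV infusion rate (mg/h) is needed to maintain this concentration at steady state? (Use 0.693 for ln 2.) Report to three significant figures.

Vd = 5.7 L/kg × 57 kg = 324.9 L
k = 0.693/33.6 = 0.02063 h⁻¹, so CL = k·Vd = 0.02063 × 324.9 = 6.703 L/h
Infusion rate = CL × Css = 6.703 × 11.7 = 78.43 mg/h

78.4 mg/h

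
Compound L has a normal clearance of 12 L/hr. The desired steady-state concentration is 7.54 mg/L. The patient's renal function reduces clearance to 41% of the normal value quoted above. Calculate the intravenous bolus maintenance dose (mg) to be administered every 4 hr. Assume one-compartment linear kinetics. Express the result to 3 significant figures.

148 mg

Patient clearance = 0.41 × 12.00 = 4.920 L/h
D = CL × Css × τ = 4.920 × 7.54 × 4 = 148.4 mg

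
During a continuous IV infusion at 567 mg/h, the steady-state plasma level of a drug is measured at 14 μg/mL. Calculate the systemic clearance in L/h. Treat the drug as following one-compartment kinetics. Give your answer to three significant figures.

40.5 L/h

At steady state, infusion rate = CL × Css, so CL = rate / Css.
CL = 567 / 14 = 40.50 L/h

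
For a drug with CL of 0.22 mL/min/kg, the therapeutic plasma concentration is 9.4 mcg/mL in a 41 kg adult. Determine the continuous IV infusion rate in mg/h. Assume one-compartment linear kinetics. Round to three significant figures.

CL = 0.22 mL/min/kg × 41 kg = 9.020 mL/min = 9.020 × 60/1000 = 0.5412 L/h
Rate = CL × Css = 0.5412 × 9.4 = 5.087 mg/h

5.09 mg/h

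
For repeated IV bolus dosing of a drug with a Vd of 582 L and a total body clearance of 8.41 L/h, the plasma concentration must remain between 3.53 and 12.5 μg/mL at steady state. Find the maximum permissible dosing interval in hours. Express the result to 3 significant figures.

87.5 h

k = CL / Vd = 8.410 / 582.0 = 0.01445 h⁻¹
Between IV bolus doses, concentration decays as C = C₀·e^(−kτ), so C_peak/C_trough = e^(kτ).
τ_max = ln(C_peak/C_trough) / k = ln(12.5/3.53) / 0.01445 = 1.264 / 0.01445 = 87.47 h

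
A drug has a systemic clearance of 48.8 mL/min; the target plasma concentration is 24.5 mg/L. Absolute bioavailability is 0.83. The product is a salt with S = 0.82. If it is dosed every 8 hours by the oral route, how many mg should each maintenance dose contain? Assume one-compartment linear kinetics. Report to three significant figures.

843 mg

CL = 48.8 mL/min × 60/1000 = 2.928 L/h
At steady state, dose per interval replaces the amount cleared in that interval: F·S·D/τ = CL·Css.
D = CL × Css × τ / F / S = 2.928 × 24.5 × 8 / 0.83 / 0.82 = 843.2 mg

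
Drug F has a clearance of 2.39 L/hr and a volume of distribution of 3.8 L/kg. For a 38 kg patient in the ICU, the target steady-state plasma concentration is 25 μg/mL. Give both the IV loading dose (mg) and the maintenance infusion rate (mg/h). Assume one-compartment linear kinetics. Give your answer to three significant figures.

Vd(total) = 38 kg × 3.8 L/kg = 144.4 L
Loading: fill Vd to C_target → 144.4 L × 25 mg/L = 3610 mg
Maintenance infusion rate = CL × Css = 2.390 × 25 = 59.75 mg/h

(a) 3610 mg; (b) 59.8 mg/h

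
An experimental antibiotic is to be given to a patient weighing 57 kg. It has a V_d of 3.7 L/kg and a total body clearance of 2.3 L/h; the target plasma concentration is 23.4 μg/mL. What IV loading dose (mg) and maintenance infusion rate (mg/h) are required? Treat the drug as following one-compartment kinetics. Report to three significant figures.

(a) 4940 mg; (b) 53.8 mg/h

Vd(total) = 57 kg × 3.7 L/kg = 210.9 L
LD = Vd · C_target = 210.9 × 23.4 = 4935 mg
Maintenance infusion rate = CL × Css = 2.300 × 23.4 = 53.82 mg/h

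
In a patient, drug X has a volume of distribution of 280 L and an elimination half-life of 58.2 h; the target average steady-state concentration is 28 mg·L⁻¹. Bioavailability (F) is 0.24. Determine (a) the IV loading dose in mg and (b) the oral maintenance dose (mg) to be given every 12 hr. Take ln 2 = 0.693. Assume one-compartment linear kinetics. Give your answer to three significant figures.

LD = Vd × C = 280.0 × 28 = 7840 mg
CL = 0.693 × Vd / t½ = 0.693 × 280.0 / 58.2 = 3.334 L/h
D = CL × Css × τ / F = 3.334 × 28 × 12 / 0.24 = 4668 mg

(a) 7840 mg; (b) 4670 mg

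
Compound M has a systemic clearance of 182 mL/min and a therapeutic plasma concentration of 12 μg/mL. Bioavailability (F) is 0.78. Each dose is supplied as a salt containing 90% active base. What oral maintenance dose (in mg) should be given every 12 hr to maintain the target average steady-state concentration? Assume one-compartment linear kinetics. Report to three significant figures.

2240 mg

CL = 182 mL/min = 182 × 0.06 = 10.92 L/h
D = CL × Css × τ / F / S = 10.92 × 12 × 12 / 0.78 / 0.9 = 2240 mg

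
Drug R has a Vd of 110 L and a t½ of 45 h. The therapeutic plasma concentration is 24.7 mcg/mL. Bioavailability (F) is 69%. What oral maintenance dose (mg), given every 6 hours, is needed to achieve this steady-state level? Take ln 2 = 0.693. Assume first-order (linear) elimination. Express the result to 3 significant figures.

364 mg

CL = 0.693 × Vd / t½ = 0.693 × 110.0 / 45 = 1.694 L/h
D = CL × Css × τ / F = 1.694 × 24.7 × 6 / 0.69 = 363.8 mg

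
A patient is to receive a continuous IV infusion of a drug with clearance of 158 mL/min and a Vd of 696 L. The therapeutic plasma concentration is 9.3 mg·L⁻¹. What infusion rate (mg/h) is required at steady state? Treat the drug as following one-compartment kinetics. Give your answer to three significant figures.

CL = 158 mL/min = 158 × 0.06 = 9.480 L/h
At steady state, infusion rate equals elimination rate: rate in = CL × Css.
Infusion rate = CL · Css = 9.480 L/h × 9.3 mg/L = 88.16 mg/h

88.2 mg/h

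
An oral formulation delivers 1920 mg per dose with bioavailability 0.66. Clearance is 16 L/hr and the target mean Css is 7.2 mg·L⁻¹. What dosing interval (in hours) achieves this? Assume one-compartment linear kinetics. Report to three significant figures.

11.0 h

F·D/τ = CL·Css → τ = F·D / (CL·Css).
τ = 0.66 × 1920 / (16 × 7.2) = 11.00 h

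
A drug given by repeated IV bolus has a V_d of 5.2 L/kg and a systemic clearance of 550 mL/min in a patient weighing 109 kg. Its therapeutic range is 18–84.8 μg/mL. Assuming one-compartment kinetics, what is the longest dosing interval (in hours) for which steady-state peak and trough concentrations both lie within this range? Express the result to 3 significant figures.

Vd(total) = 109 kg × 5.2 L/kg = 566.8 L
CL = 550 mL/min × 60/1000 = 33.00 L/h
k = CL / Vd = 33.00 / 566.8 = 0.05822 h⁻¹
Between IV bolus doses, concentration decays as C = C₀·e^(−kτ), so C_peak/C_trough = e^(kτ).
τ_max = ln(C_peak/C_trough) / k = ln(84.8/18) / 0.05822 = 1.550 / 0.05822 = 26.62 h

26.6 h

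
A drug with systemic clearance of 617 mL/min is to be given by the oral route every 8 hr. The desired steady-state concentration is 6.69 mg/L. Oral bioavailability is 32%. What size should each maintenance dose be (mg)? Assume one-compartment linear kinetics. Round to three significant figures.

6190 mg

CL = 617 mL/min = 617 × 0.06 = 37.02 L/h
At steady state, dose per interval replaces the amount cleared in that interval: F·D/τ = CL·Css.
D = CL × Css × τ / F = 37.02 × 6.69 × 8 / 0.32 = 6192 mg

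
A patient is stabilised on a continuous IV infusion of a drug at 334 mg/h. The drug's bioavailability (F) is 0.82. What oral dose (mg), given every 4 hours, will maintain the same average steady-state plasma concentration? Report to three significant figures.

To maintain the same Css, the systemic dosing rate must be unchanged: F·D/τ = infusion rate.
D = rate × τ / F = 334 × 4 / 0.82 = 1629 mg

1630 mg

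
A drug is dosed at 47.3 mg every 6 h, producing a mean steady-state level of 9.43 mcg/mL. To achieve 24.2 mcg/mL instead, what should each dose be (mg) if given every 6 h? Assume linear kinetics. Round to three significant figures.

For first-order elimination, Css ∝ F·D/(CL·τ); F and CL are unchanged, so Css ∝ D/τ.
D₂ = D₁ × (Css,target / Css,current) = 47.3 × 24.2/9.43 = 121.4 mg

121 mg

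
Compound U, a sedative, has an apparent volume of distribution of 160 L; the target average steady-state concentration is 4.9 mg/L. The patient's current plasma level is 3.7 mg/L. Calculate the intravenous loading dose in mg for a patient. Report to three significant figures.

192 mg

Concentration deficit ΔC = 4.9 − 3.7 = 1.200 mg/L
LD = Vd × ΔC = 160.0 × 1.200 = 192.0 mg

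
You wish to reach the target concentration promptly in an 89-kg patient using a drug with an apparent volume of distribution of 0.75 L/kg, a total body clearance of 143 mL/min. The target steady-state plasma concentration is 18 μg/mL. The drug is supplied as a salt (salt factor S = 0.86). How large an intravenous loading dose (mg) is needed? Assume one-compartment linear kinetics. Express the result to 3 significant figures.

Vd = 0.75 L/kg × 89 kg = 66.75 L
LD = Vd × C / S = 66.75 × 18.00 / 0.86 = 1397 mg

1400 mg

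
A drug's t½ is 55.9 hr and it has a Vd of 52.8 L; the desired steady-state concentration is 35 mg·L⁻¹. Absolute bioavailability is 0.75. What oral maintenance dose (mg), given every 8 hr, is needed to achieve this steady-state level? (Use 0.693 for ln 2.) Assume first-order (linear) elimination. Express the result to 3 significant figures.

244 mg

CL = 0.693 × Vd / t½ = 0.693 × 52.80 / 55.9 = 0.6546 L/h
D = CL × Css × τ / F = 0.6546 × 35 × 8 / 0.75 = 244.4 mg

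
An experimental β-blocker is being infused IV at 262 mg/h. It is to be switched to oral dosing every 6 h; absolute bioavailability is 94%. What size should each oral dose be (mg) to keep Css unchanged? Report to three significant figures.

To maintain the same Css, the systemic dosing rate must be unchanged: F·D/τ = infusion rate.
D = rate × τ / F = 262 × 6 / 0.94 = 1672 mg

1670 mg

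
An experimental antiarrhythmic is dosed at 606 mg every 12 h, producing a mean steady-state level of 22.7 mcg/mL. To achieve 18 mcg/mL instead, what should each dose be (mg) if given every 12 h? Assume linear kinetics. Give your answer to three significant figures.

With linear kinetics, Css is proportional to dose rate (D/τ) at fixed clearance.
D₂ = D₁ × (Css,target / Css,current) = 606 × 18/22.7 = 480.5 mg

481 mg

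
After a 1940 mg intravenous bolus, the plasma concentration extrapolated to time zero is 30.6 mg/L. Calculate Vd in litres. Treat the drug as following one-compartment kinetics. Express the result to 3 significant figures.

63.4 L

Immediately after an IV bolus, C₀ = Dose / Vd, so Vd = Dose / C₀.
Vd = 1940 / 30.6 = 63.40 L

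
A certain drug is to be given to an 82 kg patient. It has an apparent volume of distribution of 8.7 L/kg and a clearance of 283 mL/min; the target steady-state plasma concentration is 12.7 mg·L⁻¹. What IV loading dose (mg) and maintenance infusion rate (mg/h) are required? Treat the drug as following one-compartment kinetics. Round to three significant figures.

Vd = 8.7 L/kg × 82 kg = 713.4 L
LD = Vd · C_target = 713.4 × 12.7 = 9060 mg
CL = 283 mL/min = 283 × 0.06 = 16.98 L/h
Maintenance infusion rate = CL × Css = 16.98 × 12.7 = 215.6 mg/h

(a) 9060 mg; (b) 216 mg/h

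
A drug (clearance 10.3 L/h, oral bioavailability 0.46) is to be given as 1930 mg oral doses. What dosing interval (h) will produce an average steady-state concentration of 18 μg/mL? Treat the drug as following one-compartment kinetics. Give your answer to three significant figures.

4.79 h

F·D/τ = CL·Css → τ = F·D / (CL·Css).
τ = 0.46 × 1930 / (10.3 × 18) = 4.789 h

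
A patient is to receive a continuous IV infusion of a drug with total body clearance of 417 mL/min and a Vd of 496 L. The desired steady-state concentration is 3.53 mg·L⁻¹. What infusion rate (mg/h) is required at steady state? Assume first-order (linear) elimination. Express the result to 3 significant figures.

CL = 417 mL/min × 60/1000 = 25.02 L/h
Rate = CL × Css = 25.02 × 3.53 = 88.32 mg/h

88.3 mg/h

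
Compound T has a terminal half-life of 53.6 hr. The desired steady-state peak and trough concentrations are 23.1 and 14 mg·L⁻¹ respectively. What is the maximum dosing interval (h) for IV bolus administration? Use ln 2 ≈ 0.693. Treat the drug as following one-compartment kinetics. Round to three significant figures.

k = 0.693 / t½ = 0.693 / 53.6 = 0.01293 h⁻¹
Between IV bolus doses, concentration decays as C = C₀·e^(−kτ), so C_peak/C_trough = e^(kτ).
τ_max = ln(C_peak/C_trough) / k = ln(23.1/14) / 0.01293 = 0.5008 / 0.01293 = 38.73 h

38.7 h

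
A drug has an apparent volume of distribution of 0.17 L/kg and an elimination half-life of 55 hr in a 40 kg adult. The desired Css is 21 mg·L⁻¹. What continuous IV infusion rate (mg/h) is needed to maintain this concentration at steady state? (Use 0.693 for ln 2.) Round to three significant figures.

1.80 mg/h

Vd(total) = 40 kg × 0.17 L/kg = 6.800 L
CL = 0.693 × Vd / t½ = 0.693 × 6.800 / 55 = 0.08568 L/h
Infusion rate = CL × Css = 0.08568 × 21 = 1.799 mg/h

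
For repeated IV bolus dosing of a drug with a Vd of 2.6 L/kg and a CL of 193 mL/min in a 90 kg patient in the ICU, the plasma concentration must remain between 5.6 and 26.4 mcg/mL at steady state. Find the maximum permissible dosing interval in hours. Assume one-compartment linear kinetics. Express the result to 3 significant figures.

Vd(total) = 90 kg × 2.6 L/kg = 234.0 L
CL = 193 mL/min × 60/1000 = 11.58 L/h
k = CL / Vd = 11.58 / 234.0 = 0.04949 h⁻¹
Between IV bolus doses, concentration decays as C = C₀·e^(−kτ), so C_peak/C_trough = e^(kτ).
τ_max = ln(C_peak/C_trough) / k = ln(26.4/5.6) / 0.04949 = 1.551 / 0.04949 = 31.34 h

31.3 h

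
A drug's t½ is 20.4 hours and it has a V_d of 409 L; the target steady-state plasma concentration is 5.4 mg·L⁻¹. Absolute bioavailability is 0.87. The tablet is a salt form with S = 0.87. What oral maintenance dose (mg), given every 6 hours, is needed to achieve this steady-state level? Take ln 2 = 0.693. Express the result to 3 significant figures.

k = 0.693/20.4 = 0.03397 h⁻¹, so CL = k·Vd = 0.03397 × 409.0 = 13.89 L/h
D = CL × Css × τ / F / S = 13.89 × 5.4 × 6 / 0.87 / 0.87 = 594.6 mg

595 mg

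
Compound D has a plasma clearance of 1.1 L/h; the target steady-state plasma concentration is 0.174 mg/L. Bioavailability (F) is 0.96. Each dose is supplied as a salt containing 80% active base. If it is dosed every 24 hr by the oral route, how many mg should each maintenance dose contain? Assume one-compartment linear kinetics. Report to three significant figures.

D = CL × Css × τ / F / S = 1.100 × 0.174 × 24 / 0.96 / 0.8 = 5.981 mg

5.98 mg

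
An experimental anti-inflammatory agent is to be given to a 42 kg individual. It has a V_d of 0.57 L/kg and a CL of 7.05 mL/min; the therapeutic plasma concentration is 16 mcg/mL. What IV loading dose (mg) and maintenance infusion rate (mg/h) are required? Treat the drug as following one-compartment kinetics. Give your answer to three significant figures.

Vd = 0.57 L/kg × 42 kg = 23.94 L
Loading dose = Vd × C = 23.94 × 16 = 383.0 mg
CL = 7.05 mL/min × 60/1000 = 0.4230 L/h
Infusion rate = 0.4230 L/h × 16 mg/L = 6.768 mg/h

(a) 383 mg; (b) 6.77 mg/h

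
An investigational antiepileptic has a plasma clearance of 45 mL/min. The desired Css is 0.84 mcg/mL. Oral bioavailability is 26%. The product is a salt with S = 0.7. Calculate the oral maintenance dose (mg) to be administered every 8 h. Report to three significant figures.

CL = 45 mL/min × 60/1000 = 2.700 L/h
D = CL × Css × τ / F / S = 2.700 × 0.84 × 8 / 0.26 / 0.7 = 99.69 mg

99.7 mg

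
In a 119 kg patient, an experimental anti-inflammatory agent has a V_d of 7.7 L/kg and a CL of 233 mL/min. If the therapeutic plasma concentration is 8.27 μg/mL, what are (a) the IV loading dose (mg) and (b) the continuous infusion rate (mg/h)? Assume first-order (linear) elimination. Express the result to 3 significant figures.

(a) 7580 mg; (b) 116 mg/h

Total Vd = 7.7 × 119 = 916.3 L
LD = Vd · C_target = 916.3 × 8.27 = 7578 mg
CL = 233 mL/min = 233 × 0.06 = 13.98 L/h
Maintenance: replace elimination → rate = CL × Css = 13.98 × 8.27 = 115.6 mg/h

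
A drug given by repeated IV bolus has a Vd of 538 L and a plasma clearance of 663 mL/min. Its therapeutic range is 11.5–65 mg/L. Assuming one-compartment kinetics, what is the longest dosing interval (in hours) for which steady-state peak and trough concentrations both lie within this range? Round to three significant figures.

Convert clearance: 663 mL/min × 60 min/h ÷ 1000 mL/L = 39.78 L/h
k = CL / Vd = 39.78 / 538.0 = 0.07394 h⁻¹
Between IV bolus doses, concentration decays as C = C₀·e^(−kτ), so C_peak/C_trough = e^(kτ).
τ_max = ln(C_peak/C_trough) / k = ln(65/11.5) / 0.07394 = 1.732 / 0.07394 = 23.42 h

23.4 h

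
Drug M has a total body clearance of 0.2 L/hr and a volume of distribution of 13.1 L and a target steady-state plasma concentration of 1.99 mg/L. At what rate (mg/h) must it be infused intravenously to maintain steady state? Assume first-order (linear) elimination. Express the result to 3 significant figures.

Infusion rate = CL · Css = 0.2000 L/h × 1.99 mg/L = 0.3980 mg/h

0.398 mg/h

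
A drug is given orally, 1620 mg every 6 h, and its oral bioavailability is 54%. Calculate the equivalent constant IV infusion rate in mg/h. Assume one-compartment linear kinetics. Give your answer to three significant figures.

Equivalent systemic input: infusion rate = F·D/τ.
Rate = 0.54 × 1620 / 6 = 145.8 mg/h

146 mg/h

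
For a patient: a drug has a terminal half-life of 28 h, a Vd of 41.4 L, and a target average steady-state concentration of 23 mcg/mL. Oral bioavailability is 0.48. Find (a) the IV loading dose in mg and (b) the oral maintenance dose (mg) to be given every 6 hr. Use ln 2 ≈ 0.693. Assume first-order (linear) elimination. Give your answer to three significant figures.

(a) 952 mg; (b) 295 mg

LD = Vd × C = 41.40 × 23 = 952.2 mg
CL = 0.693 × Vd / t½ = 0.693 × 41.40 / 28 = 1.025 L/h
D = CL × Css × τ / F = 1.025 × 23 × 6 / 0.48 = 294.7 mg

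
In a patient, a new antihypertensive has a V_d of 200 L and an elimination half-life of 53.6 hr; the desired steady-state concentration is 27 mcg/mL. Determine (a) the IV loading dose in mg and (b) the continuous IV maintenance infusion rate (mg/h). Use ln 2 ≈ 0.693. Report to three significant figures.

LD = Vd × C = 200.0 × 27 = 5400 mg
CL = 0.693 × Vd / t½ = 0.693 × 200.0 / 53.6 = 2.586 L/h
Infusion rate = CL × Css = 2.586 × 27 = 69.82 mg/h

(a) 5400 mg; (b) 69.8 mg/h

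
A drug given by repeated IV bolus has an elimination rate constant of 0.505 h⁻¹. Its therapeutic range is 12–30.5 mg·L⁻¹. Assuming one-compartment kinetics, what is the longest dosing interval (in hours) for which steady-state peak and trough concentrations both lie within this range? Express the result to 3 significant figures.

Between IV bolus doses, concentration decays as C = C₀·e^(−kτ), so C_peak/C_trough = e^(kτ).
τ_max = ln(C_peak/C_trough) / k = ln(30.5/12) / 0.5050 = 0.9328 / 0.5050 = 1.847 h

1.85 h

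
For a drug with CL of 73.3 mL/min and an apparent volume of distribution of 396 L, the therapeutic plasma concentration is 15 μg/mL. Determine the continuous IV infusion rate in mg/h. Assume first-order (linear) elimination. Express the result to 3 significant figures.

66.0 mg/h

CL = 73.3 mL/min × 60/1000 = 4.398 L/h
Maintenance depends on clearance, not Vd — rate in must match rate out.
Rate = CL × Css = 4.398 × 15 = 65.97 mg/h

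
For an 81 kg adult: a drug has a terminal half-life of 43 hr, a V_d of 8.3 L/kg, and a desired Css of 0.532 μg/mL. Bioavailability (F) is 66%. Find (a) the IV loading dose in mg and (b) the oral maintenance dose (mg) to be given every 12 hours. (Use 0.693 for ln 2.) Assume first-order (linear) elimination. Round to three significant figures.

Total Vd = 8.3 × 81 = 672.3 L
LD = Vd × C = 672.3 × 0.532 = 357.7 mg
CL = 0.693 × Vd / t½ = 0.693 × 672.3 / 43 = 10.83 L/h
D = CL × Css × τ / F = 10.83 × 0.532 × 12 / 0.66 = 104.8 mg

(a) 358 mg; (b) 105 mg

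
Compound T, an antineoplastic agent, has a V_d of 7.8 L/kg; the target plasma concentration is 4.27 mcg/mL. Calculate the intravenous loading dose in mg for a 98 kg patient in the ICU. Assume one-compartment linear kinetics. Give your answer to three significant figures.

Vd = 7.8 L/kg × 98 kg = 764.4 L
LD = Vd × C = 764.4 × 4.270 = 3264 mg

3260 mg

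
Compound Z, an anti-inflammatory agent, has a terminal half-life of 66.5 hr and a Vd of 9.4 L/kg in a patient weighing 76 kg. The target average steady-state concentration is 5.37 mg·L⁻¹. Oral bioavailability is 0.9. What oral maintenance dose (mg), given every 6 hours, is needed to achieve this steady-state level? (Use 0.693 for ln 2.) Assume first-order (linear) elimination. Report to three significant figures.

267 mg

Total Vd = 9.4 × 76 = 714.4 L
CL = 0.693 × Vd / t½ = 0.693 × 714.4 / 66.5 = 7.445 L/h
D = CL × Css × τ / F = 7.445 × 5.37 × 6 / 0.9 = 266.5 mg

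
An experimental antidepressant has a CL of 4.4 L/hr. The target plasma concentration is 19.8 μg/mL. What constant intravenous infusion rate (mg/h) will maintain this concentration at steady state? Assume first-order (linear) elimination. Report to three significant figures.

87.1 mg/h

Rate = CL × Css = 4.400 × 19.8 = 87.12 mg/h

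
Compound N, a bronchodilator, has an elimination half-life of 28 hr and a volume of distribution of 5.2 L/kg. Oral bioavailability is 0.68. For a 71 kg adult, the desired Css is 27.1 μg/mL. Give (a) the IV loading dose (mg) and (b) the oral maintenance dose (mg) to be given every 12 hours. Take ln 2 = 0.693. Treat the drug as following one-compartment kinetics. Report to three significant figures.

Vd(total) = 71 kg × 5.2 L/kg = 369.2 L
LD = Vd × C = 369.2 × 27.1 = 10010 mg
CL = 0.693 × Vd / t½ = 0.693 × 369.2 / 28 = 9.138 L/h
D = CL × Css × τ / F = 9.138 × 27.1 × 12 / 0.68 = 4370 mg

(a) 10000 mg; (b) 4370 mg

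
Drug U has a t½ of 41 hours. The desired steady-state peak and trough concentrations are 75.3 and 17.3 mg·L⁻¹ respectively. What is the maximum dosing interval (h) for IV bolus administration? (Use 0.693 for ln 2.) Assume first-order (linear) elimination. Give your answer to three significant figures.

k = 0.693 / t½ = 0.693 / 41 = 0.01690 h⁻¹
Between IV bolus doses, concentration decays as C = C₀·e^(−kτ), so C_peak/C_trough = e^(kτ).
τ_max = ln(C_peak/C_trough) / k = ln(75.3/17.3) / 0.01690 = 1.471 / 0.01690 = 87.04 h

87.0 h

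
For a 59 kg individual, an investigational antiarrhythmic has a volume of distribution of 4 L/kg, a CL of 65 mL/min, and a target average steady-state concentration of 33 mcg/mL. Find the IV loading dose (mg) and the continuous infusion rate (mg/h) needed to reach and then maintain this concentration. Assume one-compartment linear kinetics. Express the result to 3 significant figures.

Total Vd = 4 × 59 = 236.0 L
LD = Vd · C_target = 236.0 × 33 = 7788 mg
CL = 65 mL/min = 65 × 0.06 = 3.900 L/h
Infusion rate = 3.900 L/h × 33 mg/L = 128.7 mg/h

(a) 7790 mg; (b) 129 mg/h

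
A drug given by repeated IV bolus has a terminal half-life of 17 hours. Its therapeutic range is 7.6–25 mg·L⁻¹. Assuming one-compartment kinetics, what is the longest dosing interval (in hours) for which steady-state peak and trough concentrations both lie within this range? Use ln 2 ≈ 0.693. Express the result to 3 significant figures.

29.2 h

k = 0.693 / t½ = 0.693 / 17 = 0.04076 h⁻¹
Between IV bolus doses, concentration decays as C = C₀·e^(−kτ), so C_peak/C_trough = e^(kτ).
τ_max = ln(C_peak/C_trough) / k = ln(25/7.6) / 0.04076 = 1.191 / 0.04076 = 29.22 h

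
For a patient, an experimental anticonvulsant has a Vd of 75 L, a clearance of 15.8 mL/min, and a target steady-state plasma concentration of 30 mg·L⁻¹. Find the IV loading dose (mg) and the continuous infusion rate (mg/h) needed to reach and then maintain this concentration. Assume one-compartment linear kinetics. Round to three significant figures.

LD = Vd · C_target = 75.00 × 30 = 2250 mg
CL = 15.8 mL/min = 15.8 × 0.06 = 0.9480 L/h
Infusion rate = 0.9480 L/h × 30 mg/L = 28.44 mg/h

(a) 2250 mg; (b) 28.4 mg/h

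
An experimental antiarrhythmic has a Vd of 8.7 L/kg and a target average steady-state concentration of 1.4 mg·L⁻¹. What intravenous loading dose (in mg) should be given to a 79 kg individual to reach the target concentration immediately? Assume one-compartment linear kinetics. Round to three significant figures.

Vd(total) = 79 kg × 8.7 L/kg = 687.3 L
LD = Vd × C = 687.3 × 1.400 = 962.2 mg

962 mg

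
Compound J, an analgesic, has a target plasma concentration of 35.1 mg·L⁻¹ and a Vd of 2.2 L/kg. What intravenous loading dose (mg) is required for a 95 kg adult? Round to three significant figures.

7340 mg

Vd(total) = 95 kg × 2.2 L/kg = 209.0 L
The loading dose fills Vd to the target concentration.
LD = Vd × C = 209.0 × 35.10 = 7336 mg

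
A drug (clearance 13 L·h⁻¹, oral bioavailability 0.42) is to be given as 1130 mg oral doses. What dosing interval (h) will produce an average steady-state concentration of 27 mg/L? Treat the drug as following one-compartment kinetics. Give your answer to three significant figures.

1.35 h

F·D/τ = CL·Css → τ = F·D / (CL·Css).
τ = 0.42 × 1130 / (13 × 27) = 1.352 h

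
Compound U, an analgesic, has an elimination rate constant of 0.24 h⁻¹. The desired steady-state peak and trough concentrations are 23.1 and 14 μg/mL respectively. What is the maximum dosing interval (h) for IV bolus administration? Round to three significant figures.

2.09 h

Between IV bolus doses, concentration decays as C = C₀·e^(−kτ), so C_peak/C_trough = e^(kτ).
τ_max = ln(C_peak/C_trough) / k = ln(23.1/14) / 0.2400 = 0.5008 / 0.2400 = 2.087 h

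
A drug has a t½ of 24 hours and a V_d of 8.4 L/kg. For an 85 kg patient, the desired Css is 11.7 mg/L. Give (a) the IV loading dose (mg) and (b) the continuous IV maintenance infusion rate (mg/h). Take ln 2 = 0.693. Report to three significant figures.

Total Vd = 8.4 × 85 = 714.0 L
LD = Vd × C = 714.0 × 11.7 = 8354 mg
CL = 0.693 × Vd / t½ = 0.693 × 714.0 / 24 = 20.62 L/h
Infusion rate = CL × Css = 20.62 × 11.7 = 241.3 mg/h

(a) 8350 mg; (b) 241 mg/h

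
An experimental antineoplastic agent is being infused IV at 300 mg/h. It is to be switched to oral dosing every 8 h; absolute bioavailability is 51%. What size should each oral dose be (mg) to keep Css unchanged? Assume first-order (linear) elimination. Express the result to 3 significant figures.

4710 mg

To maintain the same Css, the systemic dosing rate must be unchanged: F·D/τ = infusion rate.
D = rate × τ / F = 300 × 8 / 0.51 = 4706 mg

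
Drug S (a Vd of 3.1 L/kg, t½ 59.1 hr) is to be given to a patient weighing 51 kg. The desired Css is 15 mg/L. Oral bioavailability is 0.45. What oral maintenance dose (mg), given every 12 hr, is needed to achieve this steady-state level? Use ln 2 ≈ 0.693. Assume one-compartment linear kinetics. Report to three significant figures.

742 mg

Vd(total) = 51 kg × 3.1 L/kg = 158.1 L
k = 0.693/59.1 = 0.01173 h⁻¹, so CL = k·Vd = 0.01173 × 158.1 = 1.855 L/h
D = CL × Css × τ / F = 1.855 × 15 × 12 / 0.45 = 742.0 mg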